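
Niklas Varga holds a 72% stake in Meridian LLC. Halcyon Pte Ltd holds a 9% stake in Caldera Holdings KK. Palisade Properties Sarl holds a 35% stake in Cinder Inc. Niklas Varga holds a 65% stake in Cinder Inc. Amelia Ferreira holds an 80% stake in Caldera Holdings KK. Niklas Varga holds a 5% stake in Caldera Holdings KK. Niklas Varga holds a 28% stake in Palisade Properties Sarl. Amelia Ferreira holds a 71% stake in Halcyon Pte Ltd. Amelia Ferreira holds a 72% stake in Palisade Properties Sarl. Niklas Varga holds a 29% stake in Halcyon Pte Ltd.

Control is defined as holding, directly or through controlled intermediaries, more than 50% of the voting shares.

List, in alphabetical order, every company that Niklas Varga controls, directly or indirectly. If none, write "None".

Cinder Inc, Meridian LLC

Niklas holds 72% of Meridian, so Niklas controls Meridian.
Niklas holds 65% of Cinder, so Niklas controls Cinder.
No other company's threshold is met.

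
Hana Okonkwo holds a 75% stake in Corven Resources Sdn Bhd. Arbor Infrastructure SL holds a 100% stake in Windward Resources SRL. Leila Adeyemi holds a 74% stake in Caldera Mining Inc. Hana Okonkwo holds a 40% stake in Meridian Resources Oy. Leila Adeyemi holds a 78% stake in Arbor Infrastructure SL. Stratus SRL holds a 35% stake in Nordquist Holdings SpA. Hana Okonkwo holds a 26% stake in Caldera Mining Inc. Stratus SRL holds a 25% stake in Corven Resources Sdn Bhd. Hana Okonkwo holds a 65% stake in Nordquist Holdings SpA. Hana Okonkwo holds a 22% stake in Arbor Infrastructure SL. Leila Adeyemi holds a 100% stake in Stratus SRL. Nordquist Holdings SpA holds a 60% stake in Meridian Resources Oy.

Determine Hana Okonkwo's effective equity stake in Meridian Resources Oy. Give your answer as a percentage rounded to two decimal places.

Hana reaches Meridian along 2 paths.
Via Nordquist: 65% × 60% = 39%.
Direct stake: 40% = 40%.
Total: 39% + 40% = 79%.
Rounded: 79.00%.

79.00%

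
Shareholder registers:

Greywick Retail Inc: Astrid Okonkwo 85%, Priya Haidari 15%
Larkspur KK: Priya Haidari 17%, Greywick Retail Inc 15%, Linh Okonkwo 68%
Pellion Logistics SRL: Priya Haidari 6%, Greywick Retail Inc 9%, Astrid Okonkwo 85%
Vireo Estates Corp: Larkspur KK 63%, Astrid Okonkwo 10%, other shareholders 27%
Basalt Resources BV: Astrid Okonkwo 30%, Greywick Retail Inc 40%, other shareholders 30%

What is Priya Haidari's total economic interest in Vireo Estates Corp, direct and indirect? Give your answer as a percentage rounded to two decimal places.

Priya reaches Vireo along 2 paths.
Via Larkspur: 17% × 63% = 10.71%.
Via Greywick → Larkspur: 15% × 15% × 63% = 1.4175%.
Total: 10.71% + 1.4175% = 12.1275%.
Rounded: 12.13%.

12.13%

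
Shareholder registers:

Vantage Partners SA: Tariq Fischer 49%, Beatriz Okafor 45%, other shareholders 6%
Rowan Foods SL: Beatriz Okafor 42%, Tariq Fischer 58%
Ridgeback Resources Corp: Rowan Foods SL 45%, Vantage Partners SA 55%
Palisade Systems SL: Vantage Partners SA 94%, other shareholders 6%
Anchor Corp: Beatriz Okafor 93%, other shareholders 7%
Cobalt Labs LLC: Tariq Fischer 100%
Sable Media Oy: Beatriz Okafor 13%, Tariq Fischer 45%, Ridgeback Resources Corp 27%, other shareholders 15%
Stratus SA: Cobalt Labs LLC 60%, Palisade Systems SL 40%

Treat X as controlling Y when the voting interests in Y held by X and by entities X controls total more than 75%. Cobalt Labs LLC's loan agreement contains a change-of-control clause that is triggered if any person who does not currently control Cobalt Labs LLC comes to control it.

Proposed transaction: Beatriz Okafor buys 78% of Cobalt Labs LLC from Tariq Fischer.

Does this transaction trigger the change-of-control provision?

Yes

The purchase adds only to Beatriz's holdings (Tariq's stake shrinks), so Beatriz is the only person who could newly come to control Cobalt.
Beatriz holds 93% of Anchor, so Beatriz controls Anchor.
Neither Beatriz nor any entity Beatriz controls holds any voting interest in Cobalt.
So before the transaction, Beatriz does not control Cobalt.
After the purchase, Beatriz holds 78% of Cobalt directly, and Tariq's stake falls to 22%.
Beatriz holds 78% of Cobalt, so Beatriz controls Cobalt.
Beatriz did not control Cobalt before and does after, so the clause is triggered.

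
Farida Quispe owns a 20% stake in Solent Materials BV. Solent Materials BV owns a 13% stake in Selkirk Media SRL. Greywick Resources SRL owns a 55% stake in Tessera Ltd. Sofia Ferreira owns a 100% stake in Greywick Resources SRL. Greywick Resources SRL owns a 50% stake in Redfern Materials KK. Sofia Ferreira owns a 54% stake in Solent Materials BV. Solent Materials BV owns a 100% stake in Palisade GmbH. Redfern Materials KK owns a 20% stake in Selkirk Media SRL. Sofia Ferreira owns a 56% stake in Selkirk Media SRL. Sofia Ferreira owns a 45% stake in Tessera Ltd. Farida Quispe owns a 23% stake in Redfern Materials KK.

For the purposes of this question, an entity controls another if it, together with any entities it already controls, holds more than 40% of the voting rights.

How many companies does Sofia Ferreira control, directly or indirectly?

Sofia holds 100% of Greywick, so Sofia controls Greywick.
Sofia holds 54% of Solent, so Sofia controls Solent.
Greywick holds 50% of Redfern, so Sofia controls Redfern.
Greywick and Sofia together hold 55% + 45% = 100% of Tessera, so Sofia controls Tessera.
Redfern and Sofia and Solent together hold 20% + 56% + 13% = 89% of Selkirk, so Sofia controls Selkirk.
Solent holds 100% of Palisade, so Sofia controls Palisade.
Sofia controls 6 companies.

6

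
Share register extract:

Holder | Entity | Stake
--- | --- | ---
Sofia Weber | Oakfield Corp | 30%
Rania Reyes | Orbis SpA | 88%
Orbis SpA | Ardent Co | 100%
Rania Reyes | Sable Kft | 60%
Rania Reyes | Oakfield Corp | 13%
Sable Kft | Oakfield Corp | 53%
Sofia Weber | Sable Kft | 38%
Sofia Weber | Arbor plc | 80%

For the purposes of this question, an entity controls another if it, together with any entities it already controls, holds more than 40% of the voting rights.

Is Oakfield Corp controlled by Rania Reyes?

Yes

Rania holds 60% of Sable, so Rania controls Sable.
Sable and Rania together hold 53% + 13% = 66% of Oakfield, so Rania controls Oakfield.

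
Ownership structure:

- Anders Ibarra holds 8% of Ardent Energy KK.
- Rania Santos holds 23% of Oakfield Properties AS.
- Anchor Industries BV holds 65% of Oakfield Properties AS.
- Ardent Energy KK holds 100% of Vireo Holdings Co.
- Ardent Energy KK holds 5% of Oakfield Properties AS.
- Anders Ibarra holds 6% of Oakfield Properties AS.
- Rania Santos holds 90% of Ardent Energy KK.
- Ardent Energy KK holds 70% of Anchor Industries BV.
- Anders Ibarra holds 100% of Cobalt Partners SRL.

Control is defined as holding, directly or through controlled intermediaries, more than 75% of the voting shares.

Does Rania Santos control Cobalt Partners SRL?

Rania holds 90% of Ardent, so Rania controls Ardent.
Ardent holds 100% of Vireo, so Rania controls Vireo.
Neither Rania nor any entity Rania controls holds any voting interest in Cobalt.
So Rania does not control Cobalt.

No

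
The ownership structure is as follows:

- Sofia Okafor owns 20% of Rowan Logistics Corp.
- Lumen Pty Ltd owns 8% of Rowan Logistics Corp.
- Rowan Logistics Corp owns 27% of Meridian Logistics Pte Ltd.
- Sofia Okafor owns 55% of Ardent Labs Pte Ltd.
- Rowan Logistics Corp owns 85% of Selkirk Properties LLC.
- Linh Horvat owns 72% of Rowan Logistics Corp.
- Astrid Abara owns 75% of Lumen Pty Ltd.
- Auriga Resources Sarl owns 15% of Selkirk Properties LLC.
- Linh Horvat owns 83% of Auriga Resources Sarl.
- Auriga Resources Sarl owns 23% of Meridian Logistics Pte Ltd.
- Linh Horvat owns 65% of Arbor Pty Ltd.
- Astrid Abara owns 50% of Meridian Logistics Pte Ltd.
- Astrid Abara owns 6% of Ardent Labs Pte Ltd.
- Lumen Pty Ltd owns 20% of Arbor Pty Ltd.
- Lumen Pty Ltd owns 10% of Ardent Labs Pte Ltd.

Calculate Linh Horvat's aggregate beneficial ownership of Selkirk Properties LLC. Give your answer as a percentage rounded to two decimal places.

Linh reaches Selkirk along 2 paths.
Via Auriga: 83% × 15% = 12.45%.
Via Rowan: 72% × 85% = 61.2%.
Total: 12.45% + 61.2% = 73.65%.

73.65%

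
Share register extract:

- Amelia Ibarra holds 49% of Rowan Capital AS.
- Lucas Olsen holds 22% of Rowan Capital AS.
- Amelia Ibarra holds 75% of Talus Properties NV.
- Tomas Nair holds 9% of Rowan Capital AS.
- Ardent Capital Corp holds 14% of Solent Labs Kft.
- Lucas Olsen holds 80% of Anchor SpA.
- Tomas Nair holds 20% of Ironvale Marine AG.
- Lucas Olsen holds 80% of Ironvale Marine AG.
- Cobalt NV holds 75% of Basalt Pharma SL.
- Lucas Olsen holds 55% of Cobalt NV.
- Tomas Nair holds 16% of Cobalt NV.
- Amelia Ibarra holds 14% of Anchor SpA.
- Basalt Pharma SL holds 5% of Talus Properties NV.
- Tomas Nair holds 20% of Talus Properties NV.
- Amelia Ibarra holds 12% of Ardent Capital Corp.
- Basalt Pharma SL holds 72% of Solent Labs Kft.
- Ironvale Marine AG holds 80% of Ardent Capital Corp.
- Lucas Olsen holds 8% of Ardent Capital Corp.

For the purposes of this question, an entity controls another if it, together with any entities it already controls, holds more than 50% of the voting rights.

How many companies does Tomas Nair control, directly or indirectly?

0

Tomas's largest direct stake is 20% in Ironvale, which does not meet the threshold.
Tomas controls 0 companies.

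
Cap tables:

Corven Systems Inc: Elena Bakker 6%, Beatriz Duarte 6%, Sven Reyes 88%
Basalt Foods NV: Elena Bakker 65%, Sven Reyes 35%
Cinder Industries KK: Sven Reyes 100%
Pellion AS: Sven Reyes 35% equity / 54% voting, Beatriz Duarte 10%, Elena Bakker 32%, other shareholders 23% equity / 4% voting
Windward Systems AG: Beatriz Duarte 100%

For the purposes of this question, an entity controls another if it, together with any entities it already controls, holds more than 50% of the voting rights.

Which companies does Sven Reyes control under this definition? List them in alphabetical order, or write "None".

Cinder Industries KK, Corven Systems Inc, Pellion AS

Sven holds 88% of Corven, so Sven controls Corven.
Sven holds 100% of Cinder, so Sven controls Cinder.
Sven holds 54% of Pellion, so Sven controls Pellion.
No other company's threshold is met.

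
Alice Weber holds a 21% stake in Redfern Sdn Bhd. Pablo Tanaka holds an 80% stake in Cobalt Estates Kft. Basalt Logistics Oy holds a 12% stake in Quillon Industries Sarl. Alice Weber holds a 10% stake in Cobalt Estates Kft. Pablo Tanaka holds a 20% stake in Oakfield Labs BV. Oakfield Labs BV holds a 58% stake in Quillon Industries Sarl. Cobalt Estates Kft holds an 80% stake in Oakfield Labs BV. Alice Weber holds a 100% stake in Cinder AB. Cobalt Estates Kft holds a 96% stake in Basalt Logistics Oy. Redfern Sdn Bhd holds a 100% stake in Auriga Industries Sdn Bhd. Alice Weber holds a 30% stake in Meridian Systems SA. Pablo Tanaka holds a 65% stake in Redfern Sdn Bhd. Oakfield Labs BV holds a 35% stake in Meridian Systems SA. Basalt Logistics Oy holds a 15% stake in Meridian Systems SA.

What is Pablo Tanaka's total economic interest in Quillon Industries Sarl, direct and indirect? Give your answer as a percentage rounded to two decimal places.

57.94%

Pablo reaches Quillon along 3 paths.
Via Cobalt → Oakfield: 80% × 80% × 58% = 37.12%.
Via Oakfield: 20% × 58% = 11.6%.
Via Cobalt → Basalt: 80% × 96% × 12% = 9.216%.
Total: 37.12% + 11.6% + 9.216% = 57.936%.
Rounded: 57.94%.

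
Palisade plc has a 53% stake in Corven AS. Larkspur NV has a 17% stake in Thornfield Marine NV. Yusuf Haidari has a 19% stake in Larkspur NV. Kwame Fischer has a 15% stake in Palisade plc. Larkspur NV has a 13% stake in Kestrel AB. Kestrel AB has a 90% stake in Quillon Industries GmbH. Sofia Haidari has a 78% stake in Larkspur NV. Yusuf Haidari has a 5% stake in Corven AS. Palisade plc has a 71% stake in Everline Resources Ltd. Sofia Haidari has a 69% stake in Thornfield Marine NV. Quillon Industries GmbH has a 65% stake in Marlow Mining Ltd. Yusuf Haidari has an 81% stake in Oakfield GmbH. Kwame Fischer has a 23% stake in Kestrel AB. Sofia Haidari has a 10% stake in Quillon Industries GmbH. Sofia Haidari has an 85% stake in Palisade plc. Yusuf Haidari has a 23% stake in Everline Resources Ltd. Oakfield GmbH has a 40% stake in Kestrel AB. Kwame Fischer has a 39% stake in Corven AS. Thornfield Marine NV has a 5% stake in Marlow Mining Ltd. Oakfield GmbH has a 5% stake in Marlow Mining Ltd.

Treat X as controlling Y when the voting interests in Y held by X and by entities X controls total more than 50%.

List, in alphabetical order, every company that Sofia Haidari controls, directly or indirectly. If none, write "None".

Sofia holds 85% of Palisade, so Sofia controls Palisade.
Sofia holds 78% of Larkspur, so Sofia controls Larkspur.
Palisade holds 53% of Corven, so Sofia controls Corven.
Sofia and Larkspur together hold 69% + 17% = 86% of Thornfield, so Sofia controls Thornfield.
Palisade holds 71% of Everline, so Sofia controls Everline.
No other company's threshold is met.

Corven AS, Everline Resources Ltd, Larkspur NV, Palisade plc, Thornfield Marine NV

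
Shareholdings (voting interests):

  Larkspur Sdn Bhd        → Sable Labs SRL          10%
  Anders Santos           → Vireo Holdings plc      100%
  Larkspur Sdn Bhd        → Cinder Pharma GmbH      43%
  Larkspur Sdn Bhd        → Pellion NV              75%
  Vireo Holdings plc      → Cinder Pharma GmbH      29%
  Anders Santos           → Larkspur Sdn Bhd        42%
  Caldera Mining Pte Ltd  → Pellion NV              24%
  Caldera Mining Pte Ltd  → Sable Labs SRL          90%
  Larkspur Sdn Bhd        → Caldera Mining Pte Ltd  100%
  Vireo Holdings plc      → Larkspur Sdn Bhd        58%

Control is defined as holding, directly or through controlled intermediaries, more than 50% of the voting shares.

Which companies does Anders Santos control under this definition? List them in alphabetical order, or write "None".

Anders holds 100% of Vireo, so Anders controls Vireo.
Vireo and Anders together hold 58% + 42% = 100% of Larkspur, so Anders controls Larkspur.
Vireo and Larkspur together hold 29% + 43% = 72% of Cinder, so Anders controls Cinder.
Larkspur holds 100% of Caldera, so Anders controls Caldera.
Caldera and Larkspur together hold 24% + 75% = 99% of Pellion, so Anders controls Pellion.
Caldera and Larkspur together hold 90% + 10% = 100% of Sable, so Anders controls Sable.

Caldera Mining Pte Ltd, Cinder Pharma GmbH, Larkspur Sdn Bhd, Pellion NV, Sable Labs SRL, Vireo Holdings plc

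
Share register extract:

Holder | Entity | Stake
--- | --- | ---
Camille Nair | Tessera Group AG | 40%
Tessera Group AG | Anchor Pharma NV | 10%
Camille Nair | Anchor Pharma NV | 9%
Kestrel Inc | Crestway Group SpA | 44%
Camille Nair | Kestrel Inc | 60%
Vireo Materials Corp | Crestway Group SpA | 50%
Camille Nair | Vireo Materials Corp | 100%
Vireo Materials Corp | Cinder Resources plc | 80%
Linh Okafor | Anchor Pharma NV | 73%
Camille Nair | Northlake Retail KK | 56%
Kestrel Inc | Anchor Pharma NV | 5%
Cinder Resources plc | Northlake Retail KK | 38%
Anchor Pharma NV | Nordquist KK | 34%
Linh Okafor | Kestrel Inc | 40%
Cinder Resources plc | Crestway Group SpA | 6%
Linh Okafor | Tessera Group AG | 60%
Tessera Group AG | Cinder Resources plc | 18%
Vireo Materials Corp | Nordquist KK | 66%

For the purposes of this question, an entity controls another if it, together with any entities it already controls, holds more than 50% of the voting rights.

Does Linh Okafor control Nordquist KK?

No

Linh holds 60% of Tessera, so Linh controls Tessera.
Tessera and Linh together hold 10% + 73% = 83% of Anchor, so Linh controls Anchor.
In Nordquist, Linh's side holds only 34%, not > 50%.
So Linh does not control Nordquist.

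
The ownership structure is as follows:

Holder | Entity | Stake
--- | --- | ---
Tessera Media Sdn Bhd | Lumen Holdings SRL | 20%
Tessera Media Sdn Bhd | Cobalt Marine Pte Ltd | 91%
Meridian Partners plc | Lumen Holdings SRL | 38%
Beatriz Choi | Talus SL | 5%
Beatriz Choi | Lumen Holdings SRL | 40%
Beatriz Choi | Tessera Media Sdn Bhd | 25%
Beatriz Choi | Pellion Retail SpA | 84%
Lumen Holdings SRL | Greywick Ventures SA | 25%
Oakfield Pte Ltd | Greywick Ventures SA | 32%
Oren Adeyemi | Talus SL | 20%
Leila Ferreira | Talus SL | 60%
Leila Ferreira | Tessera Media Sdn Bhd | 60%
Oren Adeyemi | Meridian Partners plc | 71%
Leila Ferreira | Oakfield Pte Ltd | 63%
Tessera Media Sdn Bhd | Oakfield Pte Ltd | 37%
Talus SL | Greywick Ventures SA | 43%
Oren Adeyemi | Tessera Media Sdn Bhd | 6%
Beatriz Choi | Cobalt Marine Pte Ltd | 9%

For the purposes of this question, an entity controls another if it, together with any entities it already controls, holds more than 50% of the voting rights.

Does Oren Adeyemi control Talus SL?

Oren holds 71% of Meridian, so Oren controls Meridian.
In Talus, Oren's side holds only 20%, not > 50%.
So Oren does not control Talus.

No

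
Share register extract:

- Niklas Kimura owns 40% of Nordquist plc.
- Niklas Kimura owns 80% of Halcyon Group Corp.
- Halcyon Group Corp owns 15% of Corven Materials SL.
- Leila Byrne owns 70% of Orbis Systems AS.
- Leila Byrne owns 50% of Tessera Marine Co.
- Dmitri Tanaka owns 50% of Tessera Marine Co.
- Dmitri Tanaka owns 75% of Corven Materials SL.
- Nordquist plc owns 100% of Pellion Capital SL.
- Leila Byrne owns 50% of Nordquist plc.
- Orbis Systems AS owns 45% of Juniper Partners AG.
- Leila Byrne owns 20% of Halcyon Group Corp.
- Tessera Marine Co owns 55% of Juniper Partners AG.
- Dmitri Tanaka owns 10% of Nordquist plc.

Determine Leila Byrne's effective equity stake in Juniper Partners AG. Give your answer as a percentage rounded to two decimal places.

Leila reaches Juniper along 2 paths.
Via Orbis: 70% × 45% = 31.5%.
Via Tessera: 50% × 55% = 27.5%.
Total: 31.5% + 27.5% = 59%.
Rounded: 59.00%.

59.00%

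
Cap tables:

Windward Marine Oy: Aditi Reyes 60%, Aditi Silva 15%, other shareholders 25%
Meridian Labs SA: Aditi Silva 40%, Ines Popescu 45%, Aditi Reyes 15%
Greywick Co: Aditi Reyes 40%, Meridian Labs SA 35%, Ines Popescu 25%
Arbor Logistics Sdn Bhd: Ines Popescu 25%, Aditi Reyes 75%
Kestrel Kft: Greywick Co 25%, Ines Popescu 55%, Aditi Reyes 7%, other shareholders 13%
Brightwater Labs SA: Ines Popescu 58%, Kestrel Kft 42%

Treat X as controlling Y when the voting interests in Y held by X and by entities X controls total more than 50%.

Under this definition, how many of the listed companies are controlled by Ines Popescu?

Ines holds 55% of Kestrel, so Ines controls Kestrel.
Ines and Kestrel together hold 58% + 42% = 100% of Brightwater, so Ines controls Brightwater.
No other company's threshold is met.
Ines controls 2 companies.

2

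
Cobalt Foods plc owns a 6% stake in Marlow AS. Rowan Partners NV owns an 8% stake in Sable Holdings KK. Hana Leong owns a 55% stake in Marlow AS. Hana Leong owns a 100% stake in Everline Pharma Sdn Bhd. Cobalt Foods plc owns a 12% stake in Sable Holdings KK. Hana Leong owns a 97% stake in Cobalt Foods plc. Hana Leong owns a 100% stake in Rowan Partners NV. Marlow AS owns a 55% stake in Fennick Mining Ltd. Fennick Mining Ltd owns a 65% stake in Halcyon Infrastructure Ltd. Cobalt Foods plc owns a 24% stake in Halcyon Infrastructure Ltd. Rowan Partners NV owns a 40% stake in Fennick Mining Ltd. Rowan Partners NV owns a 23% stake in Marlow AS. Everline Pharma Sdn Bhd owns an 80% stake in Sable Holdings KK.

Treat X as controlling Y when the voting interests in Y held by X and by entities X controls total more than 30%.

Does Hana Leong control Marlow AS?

Hana holds 97% of Cobalt, so Hana controls Cobalt.
Hana holds 100% of Rowan, so Hana controls Rowan.
Cobalt and Hana and Rowan together hold 6% + 55% + 23% = 84% of Marlow, so Hana controls Marlow.

Yes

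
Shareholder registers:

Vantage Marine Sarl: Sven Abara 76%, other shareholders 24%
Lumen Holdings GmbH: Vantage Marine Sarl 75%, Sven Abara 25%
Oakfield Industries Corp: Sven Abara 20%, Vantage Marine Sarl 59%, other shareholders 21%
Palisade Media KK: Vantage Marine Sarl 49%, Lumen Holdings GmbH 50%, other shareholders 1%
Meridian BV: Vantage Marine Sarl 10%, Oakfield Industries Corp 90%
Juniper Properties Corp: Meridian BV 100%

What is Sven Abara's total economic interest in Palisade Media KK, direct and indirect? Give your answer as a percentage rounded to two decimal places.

78.24%

Sven reaches Palisade along 3 paths.
Via Vantage: 76% × 49% = 37.24%.
Via Vantage → Lumen: 76% × 75% × 50% = 28.5%.
Via Lumen: 25% × 50% = 12.5%.
Total: 37.24% + 28.5% + 12.5% = 78.24%.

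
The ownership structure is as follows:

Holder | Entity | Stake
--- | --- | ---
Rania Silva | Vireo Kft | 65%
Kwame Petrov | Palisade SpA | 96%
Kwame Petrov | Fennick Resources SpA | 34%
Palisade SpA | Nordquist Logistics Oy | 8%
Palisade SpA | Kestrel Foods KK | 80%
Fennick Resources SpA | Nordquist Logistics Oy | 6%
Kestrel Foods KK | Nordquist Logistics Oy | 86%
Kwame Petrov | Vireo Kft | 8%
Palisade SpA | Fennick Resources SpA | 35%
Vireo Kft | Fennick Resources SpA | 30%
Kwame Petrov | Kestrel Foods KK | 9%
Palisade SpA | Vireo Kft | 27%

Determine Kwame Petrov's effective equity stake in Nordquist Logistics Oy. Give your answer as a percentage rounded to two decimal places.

86.13%

Kwame reaches Nordquist along 7 paths.
Via Palisade → Vireo → Fennick: 96% × 27% × 30% × 6% = 0.46656%.
Via Vireo → Fennick: 8% × 30% × 6% = 0.144%.
Via Fennick: 34% × 6% = 2.04%.
Via Palisade → Fennick: 96% × 35% × 6% = 2.016%.
Via Palisade: 96% × 8% = 7.68%.
Via Palisade → Kestrel: 96% × 80% × 86% = 66.048%.
Via Kestrel: 9% × 86% = 7.74%.
Total: 0.46656% + 0.144% + 2.04% + 2.016% + 7.68% + 66.048% + 7.74% = 86.13456%.
Rounded: 86.13%.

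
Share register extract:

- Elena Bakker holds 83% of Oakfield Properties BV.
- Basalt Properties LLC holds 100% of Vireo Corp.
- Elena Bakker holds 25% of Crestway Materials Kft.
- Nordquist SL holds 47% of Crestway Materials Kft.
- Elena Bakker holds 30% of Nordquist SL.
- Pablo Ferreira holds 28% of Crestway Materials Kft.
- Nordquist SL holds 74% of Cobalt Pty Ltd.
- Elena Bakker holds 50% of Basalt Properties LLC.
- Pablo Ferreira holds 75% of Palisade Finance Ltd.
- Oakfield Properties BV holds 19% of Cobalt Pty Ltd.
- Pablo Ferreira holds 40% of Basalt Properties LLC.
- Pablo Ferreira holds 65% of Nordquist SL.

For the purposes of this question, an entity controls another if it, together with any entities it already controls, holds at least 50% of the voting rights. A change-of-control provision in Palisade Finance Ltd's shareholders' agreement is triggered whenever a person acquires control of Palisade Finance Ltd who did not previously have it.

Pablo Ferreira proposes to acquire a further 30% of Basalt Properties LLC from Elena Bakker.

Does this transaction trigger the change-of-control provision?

No

The purchase adds only to Pablo's holdings (Elena's stake shrinks), so Pablo is the only person who could newly come to control Palisade.
Pablo holds 75% of Palisade, so Pablo controls Palisade.
So Pablo already controls Palisade before the transaction.
After the purchase, Pablo's direct stake in Basalt rises to 40% + 30% = 70%, and Elena's stake falls to 20%.
Pablo controlled Palisade already, so this is not a new person acquiring control; every other person's position is unchanged or reduced.
No new person acquires control, so the clause is not triggered.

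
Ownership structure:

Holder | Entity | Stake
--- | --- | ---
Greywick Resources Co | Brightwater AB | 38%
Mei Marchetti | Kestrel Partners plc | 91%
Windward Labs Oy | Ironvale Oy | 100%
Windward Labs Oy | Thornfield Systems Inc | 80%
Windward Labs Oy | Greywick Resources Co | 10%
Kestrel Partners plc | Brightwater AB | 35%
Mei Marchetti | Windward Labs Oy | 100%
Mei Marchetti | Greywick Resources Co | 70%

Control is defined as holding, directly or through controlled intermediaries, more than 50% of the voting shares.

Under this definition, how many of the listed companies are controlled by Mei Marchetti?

Mei holds 91% of Kestrel, so Mei controls Kestrel.
Mei holds 100% of Windward, so Mei controls Windward.
Windward and Mei together hold 10% + 70% = 80% of Greywick, so Mei controls Greywick.
Windward holds 80% of Thornfield, so Mei controls Thornfield.
Windward holds 100% of Ironvale, so Mei controls Ironvale.
Greywick and Kestrel together hold 38% + 35% = 73% of Brightwater, so Mei controls Brightwater.
Mei controls 6 companies.

6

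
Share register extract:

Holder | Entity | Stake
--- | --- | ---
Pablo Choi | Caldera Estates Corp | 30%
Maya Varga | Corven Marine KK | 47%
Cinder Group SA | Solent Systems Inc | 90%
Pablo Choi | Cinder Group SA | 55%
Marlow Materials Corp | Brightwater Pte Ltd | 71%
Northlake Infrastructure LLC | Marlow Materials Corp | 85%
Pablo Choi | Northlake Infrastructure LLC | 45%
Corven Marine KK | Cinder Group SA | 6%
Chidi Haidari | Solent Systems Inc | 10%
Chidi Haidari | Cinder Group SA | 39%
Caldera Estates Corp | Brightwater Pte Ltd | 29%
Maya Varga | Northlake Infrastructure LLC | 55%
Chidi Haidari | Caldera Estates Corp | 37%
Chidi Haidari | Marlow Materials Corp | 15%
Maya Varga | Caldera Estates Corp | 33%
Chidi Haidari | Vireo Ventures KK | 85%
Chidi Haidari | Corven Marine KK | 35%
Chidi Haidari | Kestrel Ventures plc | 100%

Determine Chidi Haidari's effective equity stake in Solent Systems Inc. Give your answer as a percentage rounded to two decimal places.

46.99%

Chidi reaches Solent along 3 paths.
Direct stake: 10% = 10%.
Via Cinder: 39% × 90% = 35.1%.
Via Corven → Cinder: 35% × 6% × 90% = 1.89%.
Total: 10% + 35.1% + 1.89% = 46.99%.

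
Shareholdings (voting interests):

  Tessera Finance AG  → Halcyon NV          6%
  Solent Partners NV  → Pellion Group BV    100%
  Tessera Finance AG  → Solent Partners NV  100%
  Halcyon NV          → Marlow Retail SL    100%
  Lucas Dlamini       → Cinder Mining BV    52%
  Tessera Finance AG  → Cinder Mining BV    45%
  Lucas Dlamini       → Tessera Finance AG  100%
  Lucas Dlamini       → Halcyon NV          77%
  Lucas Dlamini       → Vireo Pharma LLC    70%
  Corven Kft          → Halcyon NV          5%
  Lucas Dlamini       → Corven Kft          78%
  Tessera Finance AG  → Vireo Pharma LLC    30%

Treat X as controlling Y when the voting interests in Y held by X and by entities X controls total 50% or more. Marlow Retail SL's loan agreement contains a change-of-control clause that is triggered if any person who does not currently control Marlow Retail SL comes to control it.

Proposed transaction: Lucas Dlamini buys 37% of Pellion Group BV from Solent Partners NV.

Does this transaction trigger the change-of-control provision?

The purchase adds only to Lucas's holdings (Solent's stake shrinks), so Lucas is the only person who could newly come to control Marlow.
Lucas holds 78% of Corven, so Lucas controls Corven.
Lucas holds 100% of Tessera, so Lucas controls Tessera.
Corven and Tessera and Lucas together hold 5% + 6% + 77% = 88% of Halcyon, so Lucas controls Halcyon.
Halcyon holds 100% of Marlow, so Lucas controls Marlow.
So Lucas already controls Marlow before the transaction.
After the purchase, Lucas holds 37% of Pellion directly, and Solent's stake falls to 63%.
Lucas controlled Marlow already, so this is not a new person acquiring control; every other person's position is unchanged or reduced.
No new person acquires control, so the clause is not triggered.

No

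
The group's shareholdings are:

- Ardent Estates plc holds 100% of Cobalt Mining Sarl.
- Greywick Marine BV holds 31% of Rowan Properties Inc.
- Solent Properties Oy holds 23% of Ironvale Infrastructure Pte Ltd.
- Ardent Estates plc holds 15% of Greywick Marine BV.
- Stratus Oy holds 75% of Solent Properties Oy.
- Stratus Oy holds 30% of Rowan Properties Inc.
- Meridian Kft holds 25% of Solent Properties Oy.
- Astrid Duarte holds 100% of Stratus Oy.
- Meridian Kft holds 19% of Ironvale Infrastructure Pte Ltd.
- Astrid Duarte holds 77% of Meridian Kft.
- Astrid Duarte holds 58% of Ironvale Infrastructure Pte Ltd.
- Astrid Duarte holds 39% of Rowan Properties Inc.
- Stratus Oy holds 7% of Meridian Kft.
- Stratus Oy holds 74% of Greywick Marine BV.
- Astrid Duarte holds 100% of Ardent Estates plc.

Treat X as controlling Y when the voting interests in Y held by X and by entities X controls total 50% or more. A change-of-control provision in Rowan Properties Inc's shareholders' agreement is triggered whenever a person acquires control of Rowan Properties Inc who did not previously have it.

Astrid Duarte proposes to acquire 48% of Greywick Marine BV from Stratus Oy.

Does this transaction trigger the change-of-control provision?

No

The purchase adds only to Astrid's holdings (Stratus's stake shrinks), so Astrid is the only person who could newly come to control Rowan.
Astrid holds 100% of Stratus, so Astrid controls Stratus.
Astrid holds 100% of Ardent, so Astrid controls Ardent.
Ardent and Stratus together hold 15% + 74% = 89% of Greywick, so Astrid controls Greywick.
Astrid and Stratus and Greywick together hold 39% + 30% + 31% = 100% of Rowan, so Astrid controls Rowan.
So Astrid already controls Rowan before the transaction.
After the purchase, Astrid holds 48% of Greywick directly, and Stratus's stake falls to 26%.
Astrid controlled Rowan already, so this is not a new person acquiring control; every other person's position is unchanged or reduced.
No new person acquires control, so the clause is not triggered.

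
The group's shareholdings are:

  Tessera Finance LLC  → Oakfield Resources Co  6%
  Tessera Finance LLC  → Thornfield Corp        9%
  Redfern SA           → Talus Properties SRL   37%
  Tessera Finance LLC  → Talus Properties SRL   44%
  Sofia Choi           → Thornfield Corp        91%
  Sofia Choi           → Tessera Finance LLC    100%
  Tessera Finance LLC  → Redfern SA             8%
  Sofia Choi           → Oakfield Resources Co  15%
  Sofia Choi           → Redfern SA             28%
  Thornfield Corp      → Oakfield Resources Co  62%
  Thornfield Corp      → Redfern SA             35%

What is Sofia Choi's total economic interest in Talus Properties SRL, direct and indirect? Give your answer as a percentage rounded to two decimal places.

70.27%

Sofia reaches Talus along 5 paths.
Via Tessera: 100% × 44% = 44%.
Via Tessera → Thornfield → Redfern: 100% × 9% × 35% × 37% = 1.1655%.
Via Thornfield → Redfern: 91% × 35% × 37% = 11.7845%.
Via Redfern: 28% × 37% = 10.36%.
Via Tessera → Redfern: 100% × 8% × 37% = 2.96%.
Total: 44% + 1.1655% + 11.7845% + 10.36% + 2.96% = 70.27%.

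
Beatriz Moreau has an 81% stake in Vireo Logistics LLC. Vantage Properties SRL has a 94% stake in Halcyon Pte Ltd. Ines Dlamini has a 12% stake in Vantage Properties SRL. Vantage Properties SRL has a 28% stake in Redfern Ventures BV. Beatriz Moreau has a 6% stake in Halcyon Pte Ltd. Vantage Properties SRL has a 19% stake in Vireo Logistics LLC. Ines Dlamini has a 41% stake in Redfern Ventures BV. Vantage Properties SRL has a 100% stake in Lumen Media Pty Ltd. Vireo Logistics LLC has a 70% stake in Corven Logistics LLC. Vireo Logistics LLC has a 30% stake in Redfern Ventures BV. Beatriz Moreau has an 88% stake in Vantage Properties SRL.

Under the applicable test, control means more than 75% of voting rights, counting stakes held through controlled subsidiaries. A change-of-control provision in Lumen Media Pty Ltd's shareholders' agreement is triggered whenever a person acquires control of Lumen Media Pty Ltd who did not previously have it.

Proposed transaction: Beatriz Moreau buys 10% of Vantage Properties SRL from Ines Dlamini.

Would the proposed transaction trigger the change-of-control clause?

No

The purchase adds only to Beatriz's holdings (Ines's stake shrinks), so Beatriz is the only person who could newly come to control Lumen.
Beatriz holds 88% of Vantage, so Beatriz controls Vantage.
Vantage holds 100% of Lumen, so Beatriz controls Lumen.
So Beatriz already controls Lumen before the transaction.
After the purchase, Beatriz's direct stake in Vantage rises to 88% + 10% = 98%, and Ines's stake falls to 2%.
Beatriz controlled Lumen already, so this is not a new person acquiring control; every other person's position is unchanged or reduced.
No new person acquires control, so the clause is not triggered.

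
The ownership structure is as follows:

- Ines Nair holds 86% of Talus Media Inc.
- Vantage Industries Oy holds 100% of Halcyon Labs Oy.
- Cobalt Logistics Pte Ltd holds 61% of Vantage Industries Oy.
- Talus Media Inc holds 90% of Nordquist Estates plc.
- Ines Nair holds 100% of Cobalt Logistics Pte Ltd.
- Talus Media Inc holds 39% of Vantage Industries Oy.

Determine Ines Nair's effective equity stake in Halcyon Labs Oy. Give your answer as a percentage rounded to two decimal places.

Ines reaches Halcyon along 2 paths.
Via Talus → Vantage: 86% × 39% × 100% = 33.54%.
Via Cobalt → Vantage: 100% × 61% × 100% = 61%.
Total: 33.54% + 61% = 94.54%.

94.54%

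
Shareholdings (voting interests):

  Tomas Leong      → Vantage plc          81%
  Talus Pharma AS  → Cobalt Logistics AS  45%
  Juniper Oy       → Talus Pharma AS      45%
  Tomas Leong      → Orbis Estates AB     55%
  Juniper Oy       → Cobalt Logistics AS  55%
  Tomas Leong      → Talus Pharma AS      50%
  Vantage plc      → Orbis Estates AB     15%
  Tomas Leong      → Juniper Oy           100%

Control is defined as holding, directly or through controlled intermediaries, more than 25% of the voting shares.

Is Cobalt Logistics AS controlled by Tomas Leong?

Tomas holds 100% of Juniper, so Tomas controls Juniper.
Tomas and Juniper together hold 50% + 45% = 95% of Talus, so Tomas controls Talus.
Talus and Juniper together hold 45% + 55% = 100% of Cobalt, so Tomas controls Cobalt.

Yes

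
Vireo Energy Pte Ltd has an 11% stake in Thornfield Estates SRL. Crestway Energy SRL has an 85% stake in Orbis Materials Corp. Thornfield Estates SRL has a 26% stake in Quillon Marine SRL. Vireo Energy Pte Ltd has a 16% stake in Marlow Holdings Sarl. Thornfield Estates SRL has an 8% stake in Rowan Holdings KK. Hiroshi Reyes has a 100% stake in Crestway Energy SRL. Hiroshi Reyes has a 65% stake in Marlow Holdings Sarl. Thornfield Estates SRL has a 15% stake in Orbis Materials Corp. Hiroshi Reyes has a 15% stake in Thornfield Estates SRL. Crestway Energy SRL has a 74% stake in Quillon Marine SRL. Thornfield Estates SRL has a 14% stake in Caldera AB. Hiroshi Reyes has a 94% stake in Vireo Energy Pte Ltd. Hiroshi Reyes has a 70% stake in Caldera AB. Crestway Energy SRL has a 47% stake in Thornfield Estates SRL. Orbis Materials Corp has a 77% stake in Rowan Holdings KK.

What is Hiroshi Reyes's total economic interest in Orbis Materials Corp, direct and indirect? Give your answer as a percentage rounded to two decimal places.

95.85%

Hiroshi reaches Orbis along 4 paths.
Via Thornfield: 15% × 15% = 2.25%.
Via Vireo → Thornfield: 94% × 11% × 15% = 1.551%.
Via Crestway → Thornfield: 100% × 47% × 15% = 7.05%.
Via Crestway: 100% × 85% = 85%.
Total: 2.25% + 1.551% + 7.05% + 85% = 95.851%.
Rounded: 95.85%.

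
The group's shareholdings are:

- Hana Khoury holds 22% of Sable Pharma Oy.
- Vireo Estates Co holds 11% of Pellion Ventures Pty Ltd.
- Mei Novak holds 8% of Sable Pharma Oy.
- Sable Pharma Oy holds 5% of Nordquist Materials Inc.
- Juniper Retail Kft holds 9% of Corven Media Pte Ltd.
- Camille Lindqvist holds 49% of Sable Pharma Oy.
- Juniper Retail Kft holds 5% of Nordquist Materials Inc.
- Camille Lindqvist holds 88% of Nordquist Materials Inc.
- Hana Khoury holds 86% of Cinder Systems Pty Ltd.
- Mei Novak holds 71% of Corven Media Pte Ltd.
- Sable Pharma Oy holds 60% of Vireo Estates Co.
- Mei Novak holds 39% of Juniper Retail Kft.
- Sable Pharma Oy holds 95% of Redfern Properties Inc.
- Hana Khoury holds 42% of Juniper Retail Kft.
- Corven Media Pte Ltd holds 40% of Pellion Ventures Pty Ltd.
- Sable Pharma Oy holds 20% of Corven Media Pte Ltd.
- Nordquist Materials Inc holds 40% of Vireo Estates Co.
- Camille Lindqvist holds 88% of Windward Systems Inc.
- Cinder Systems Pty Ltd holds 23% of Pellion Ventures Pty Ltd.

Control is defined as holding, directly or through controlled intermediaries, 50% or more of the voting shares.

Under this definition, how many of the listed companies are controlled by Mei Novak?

1

Mei holds 71% of Corven, so Mei controls Corven.
No other company's threshold is met.
Mei controls 1 company.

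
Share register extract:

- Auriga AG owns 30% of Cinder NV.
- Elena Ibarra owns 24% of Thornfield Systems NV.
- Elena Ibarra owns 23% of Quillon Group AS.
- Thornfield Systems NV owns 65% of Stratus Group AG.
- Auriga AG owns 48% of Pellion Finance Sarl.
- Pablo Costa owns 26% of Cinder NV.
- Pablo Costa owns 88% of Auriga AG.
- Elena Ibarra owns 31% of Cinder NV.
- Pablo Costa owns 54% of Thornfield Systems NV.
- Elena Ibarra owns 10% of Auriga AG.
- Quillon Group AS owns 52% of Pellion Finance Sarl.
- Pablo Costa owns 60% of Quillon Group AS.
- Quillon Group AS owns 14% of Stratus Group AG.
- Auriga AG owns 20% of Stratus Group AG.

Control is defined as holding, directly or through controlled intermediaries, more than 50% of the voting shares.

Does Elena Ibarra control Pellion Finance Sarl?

No

Elena's largest direct stake is 31% in Cinder, which does not meet the threshold, so Elena controls no company.
Neither Elena nor any entity Elena controls holds any voting interest in Pellion.
So Elena does not control Pellion.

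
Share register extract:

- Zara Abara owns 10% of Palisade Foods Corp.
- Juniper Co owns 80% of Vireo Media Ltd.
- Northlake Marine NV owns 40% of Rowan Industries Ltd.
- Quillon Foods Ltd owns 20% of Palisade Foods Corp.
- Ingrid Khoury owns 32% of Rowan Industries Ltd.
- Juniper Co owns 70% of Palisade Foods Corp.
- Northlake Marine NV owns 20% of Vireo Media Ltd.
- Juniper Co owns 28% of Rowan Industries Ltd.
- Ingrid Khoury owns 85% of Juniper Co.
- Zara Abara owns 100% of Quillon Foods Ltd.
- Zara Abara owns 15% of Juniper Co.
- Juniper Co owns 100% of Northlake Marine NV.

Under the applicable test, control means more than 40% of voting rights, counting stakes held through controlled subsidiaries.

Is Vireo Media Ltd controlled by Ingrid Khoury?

Yes

Ingrid holds 85% of Juniper, so Ingrid controls Juniper.
Juniper holds 100% of Northlake, so Ingrid controls Northlake.
Northlake and Juniper together hold 20% + 80% = 100% of Vireo, so Ingrid controls Vireo.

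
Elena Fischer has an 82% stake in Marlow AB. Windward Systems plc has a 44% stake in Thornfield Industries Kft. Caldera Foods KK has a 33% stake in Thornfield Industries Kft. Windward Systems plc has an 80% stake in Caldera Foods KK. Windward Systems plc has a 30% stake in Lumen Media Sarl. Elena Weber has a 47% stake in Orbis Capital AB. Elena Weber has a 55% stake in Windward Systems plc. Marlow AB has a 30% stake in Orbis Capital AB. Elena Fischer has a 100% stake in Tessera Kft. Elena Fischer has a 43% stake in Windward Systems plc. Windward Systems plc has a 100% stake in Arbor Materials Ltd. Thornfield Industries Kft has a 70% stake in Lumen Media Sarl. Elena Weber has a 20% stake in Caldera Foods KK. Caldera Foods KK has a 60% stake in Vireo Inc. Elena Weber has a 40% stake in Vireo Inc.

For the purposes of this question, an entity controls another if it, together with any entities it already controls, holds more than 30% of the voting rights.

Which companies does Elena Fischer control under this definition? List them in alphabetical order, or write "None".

Elena Fischer holds 43% of Windward, so Elena Fischer controls Windward.
Windward holds 80% of Caldera, so Elena Fischer controls Caldera.
Elena Fischer holds 100% of Tessera, so Elena Fischer controls Tessera.
Elena Fischer holds 82% of Marlow, so Elena Fischer controls Marlow.
Windward and Caldera together hold 44% + 33% = 77% of Thornfield, so Elena Fischer controls Thornfield.
Caldera holds 60% of Vireo, so Elena Fischer controls Vireo.
Windward and Thornfield together hold 30% + 70% = 100% of Lumen, so Elena Fischer controls Lumen.
Windward holds 100% of Arbor, so Elena Fischer controls Arbor.
No other company's threshold is met.

Arbor Materials Ltd, Caldera Foods KK, Lumen Media Sarl, Marlow AB, Tessera Kft, Thornfield Industries Kft, Vireo Inc, Windward Systems plc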